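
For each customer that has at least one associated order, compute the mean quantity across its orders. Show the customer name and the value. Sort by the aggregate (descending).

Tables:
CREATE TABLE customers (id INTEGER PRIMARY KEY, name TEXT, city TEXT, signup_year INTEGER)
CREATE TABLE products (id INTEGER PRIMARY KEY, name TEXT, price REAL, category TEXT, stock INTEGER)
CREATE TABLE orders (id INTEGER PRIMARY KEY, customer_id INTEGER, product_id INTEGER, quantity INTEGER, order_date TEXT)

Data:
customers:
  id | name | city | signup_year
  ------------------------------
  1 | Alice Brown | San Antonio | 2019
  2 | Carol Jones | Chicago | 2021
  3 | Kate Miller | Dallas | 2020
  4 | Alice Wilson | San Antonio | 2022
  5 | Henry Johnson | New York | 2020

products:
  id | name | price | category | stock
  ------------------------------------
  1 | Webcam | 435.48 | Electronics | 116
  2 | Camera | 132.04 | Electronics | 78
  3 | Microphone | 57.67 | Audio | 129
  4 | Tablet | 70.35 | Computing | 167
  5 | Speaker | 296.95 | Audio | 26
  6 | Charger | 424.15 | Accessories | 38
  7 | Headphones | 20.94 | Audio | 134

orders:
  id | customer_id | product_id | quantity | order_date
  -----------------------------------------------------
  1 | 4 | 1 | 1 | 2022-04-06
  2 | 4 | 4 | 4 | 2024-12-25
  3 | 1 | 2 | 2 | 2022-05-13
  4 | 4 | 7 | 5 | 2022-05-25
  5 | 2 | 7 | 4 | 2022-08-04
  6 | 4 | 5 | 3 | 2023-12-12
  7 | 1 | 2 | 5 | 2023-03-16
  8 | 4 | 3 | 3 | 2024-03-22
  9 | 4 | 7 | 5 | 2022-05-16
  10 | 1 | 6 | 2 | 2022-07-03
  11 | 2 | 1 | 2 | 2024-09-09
SELECT p.name, AVG(c.quantity) AS avg_quantity FROM orders c JOIN customers p ON c.customer_id = p.id GROUP BY p.id, p.name ORDER BY avg_quantity DESC

Execution result:
name | avg_quantity
Alice Wilson | 3.50
Alice Brown | 3.00
Carol Jones | 3.00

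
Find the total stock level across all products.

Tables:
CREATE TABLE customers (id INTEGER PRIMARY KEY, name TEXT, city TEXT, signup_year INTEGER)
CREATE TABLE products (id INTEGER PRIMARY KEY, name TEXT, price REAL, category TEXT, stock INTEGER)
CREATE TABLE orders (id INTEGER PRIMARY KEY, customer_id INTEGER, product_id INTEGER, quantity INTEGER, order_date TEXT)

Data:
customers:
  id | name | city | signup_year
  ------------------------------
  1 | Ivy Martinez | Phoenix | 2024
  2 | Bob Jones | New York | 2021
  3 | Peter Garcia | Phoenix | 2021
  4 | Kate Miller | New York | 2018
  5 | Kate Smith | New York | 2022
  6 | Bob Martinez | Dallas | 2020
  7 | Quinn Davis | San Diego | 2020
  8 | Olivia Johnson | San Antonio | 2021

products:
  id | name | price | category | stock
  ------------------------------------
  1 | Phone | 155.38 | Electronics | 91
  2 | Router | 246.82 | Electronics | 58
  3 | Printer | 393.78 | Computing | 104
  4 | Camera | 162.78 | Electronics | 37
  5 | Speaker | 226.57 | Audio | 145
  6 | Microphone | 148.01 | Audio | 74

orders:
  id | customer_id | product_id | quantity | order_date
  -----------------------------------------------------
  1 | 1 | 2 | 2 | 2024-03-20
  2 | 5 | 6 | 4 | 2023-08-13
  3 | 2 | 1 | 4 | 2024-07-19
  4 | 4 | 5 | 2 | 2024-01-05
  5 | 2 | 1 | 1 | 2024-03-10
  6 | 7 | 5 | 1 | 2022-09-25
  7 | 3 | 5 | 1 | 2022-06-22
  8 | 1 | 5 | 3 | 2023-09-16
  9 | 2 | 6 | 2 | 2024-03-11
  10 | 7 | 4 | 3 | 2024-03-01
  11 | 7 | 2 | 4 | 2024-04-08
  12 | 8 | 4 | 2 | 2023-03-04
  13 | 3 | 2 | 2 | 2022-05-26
SELECT SUM(stock) FROM products

Execution result:
509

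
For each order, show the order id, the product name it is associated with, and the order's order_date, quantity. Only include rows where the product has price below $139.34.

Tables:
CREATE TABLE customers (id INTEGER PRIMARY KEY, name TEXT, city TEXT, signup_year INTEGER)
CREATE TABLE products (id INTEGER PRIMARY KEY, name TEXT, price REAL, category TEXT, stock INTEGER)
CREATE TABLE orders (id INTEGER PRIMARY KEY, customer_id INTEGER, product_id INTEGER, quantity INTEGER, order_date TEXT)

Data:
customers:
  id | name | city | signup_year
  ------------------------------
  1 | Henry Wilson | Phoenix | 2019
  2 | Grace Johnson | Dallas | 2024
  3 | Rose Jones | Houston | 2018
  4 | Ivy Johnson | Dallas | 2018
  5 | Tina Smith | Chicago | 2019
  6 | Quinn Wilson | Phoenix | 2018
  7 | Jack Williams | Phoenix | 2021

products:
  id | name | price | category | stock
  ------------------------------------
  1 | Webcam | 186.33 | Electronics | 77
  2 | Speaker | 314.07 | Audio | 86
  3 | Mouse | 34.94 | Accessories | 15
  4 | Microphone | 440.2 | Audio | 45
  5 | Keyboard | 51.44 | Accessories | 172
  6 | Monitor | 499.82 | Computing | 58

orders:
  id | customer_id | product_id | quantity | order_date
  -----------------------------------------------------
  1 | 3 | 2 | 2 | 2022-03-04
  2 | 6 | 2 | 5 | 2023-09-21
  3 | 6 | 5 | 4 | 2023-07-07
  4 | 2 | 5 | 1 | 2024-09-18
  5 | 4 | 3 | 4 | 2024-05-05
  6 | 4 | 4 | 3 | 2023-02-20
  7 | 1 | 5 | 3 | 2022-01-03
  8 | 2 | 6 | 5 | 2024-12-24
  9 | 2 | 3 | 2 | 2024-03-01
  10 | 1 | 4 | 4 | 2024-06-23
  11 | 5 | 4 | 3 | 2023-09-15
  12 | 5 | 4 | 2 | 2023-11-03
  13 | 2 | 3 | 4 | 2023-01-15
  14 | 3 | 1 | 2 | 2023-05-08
SELECT c.id, p.name AS product, c.order_date, c.quantity FROM orders c JOIN products p ON c.product_id = p.id WHERE p.price < 139.34

Execution result:
id | product | order_date | quantity
3 | Keyboard | 2023-07-07 | 4
4 | Keyboard | 2024-09-18 | 1
5 | Mouse | 2024-05-05 | 4
7 | Keyboard | 2022-01-03 | 3
9 | Mouse | 2024-03-01 | 2
13 | Mouse | 2023-01-15 | 4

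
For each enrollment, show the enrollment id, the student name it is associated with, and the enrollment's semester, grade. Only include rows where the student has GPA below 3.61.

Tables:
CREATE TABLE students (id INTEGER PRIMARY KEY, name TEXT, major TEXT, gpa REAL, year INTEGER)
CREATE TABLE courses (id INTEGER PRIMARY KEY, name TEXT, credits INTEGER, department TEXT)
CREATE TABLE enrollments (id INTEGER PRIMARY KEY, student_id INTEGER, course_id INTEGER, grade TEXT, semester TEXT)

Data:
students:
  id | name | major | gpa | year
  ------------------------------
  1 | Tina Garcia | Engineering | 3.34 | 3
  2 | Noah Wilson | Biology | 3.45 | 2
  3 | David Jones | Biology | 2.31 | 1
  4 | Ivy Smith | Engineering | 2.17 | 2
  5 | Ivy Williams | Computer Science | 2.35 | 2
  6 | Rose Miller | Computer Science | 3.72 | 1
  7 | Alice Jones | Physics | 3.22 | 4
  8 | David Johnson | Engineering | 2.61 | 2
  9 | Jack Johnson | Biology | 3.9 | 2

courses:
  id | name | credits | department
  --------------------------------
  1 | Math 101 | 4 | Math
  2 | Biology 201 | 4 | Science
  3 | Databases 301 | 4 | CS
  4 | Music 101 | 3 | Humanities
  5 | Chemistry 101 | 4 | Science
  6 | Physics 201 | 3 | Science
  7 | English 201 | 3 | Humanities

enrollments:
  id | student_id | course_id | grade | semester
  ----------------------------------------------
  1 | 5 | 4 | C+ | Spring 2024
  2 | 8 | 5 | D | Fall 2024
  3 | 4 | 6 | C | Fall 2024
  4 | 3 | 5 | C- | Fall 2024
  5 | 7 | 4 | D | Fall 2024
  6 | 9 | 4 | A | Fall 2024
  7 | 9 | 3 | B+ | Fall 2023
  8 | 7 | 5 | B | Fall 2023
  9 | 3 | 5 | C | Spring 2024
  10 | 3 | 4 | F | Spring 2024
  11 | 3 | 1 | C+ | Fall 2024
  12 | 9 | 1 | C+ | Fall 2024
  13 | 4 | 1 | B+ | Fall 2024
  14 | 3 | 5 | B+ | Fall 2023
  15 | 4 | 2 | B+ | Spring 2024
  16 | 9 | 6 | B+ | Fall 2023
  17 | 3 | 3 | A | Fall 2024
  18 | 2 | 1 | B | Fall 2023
SELECT c.id, p.name AS student, c.semester, c.grade FROM enrollments c JOIN students p ON c.student_id = p.id WHERE p.gpa < 3.61

Execution result:
id | student | semester | grade
1 | Ivy Williams | Spring 2024 | C+
2 | David Johnson | Fall 2024 | D
3 | Ivy Smith | Fall 2024 | C
4 | David Jones | Fall 2024 | C-
5 | Alice Jones | Fall 2024 | D
8 | Alice Jones | Fall 2023 | B
9 | David Jones | Spring 2024 | C
10 | David Jones | Spring 2024 | F
11 | David Jones | Fall 2024 | C+
13 | Ivy Smith | Fall 2024 | B+
14 | David Jones | Fall 2023 | B+
15 | Ivy Smith | Spring 2024 | B+
17 | David Jones | Fall 2024 | A
18 | Noah Wilson | Fall 2023 | B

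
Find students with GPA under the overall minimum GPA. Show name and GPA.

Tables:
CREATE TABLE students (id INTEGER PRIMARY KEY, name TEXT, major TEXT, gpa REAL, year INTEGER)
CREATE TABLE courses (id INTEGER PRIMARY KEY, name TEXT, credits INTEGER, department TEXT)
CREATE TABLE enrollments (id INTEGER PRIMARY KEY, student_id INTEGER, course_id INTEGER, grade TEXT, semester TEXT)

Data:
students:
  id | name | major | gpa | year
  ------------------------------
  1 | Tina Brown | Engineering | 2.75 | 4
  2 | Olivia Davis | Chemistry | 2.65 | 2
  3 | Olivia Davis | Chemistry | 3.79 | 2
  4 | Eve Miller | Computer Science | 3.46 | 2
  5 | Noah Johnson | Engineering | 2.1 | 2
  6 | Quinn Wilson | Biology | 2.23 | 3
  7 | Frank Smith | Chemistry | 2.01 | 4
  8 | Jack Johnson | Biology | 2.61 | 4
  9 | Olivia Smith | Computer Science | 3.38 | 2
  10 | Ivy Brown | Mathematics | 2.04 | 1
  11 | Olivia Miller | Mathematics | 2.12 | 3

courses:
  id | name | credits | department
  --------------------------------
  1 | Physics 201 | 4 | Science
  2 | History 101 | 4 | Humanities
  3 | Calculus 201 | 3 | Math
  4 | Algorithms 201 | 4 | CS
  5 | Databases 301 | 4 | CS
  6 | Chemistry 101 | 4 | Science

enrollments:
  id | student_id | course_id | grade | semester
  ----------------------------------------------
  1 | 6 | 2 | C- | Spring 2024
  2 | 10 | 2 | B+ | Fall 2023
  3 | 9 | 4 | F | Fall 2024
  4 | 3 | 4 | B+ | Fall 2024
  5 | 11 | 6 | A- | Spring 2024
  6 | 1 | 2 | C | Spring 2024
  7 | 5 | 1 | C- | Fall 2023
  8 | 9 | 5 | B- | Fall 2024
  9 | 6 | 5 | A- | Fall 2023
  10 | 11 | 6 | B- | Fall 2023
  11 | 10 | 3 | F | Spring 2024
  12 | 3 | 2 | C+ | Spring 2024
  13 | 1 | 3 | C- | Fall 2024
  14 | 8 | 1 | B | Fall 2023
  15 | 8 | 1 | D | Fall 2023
SELECT name, gpa FROM students WHERE gpa < (SELECT MIN(gpa) FROM students)

Execution result:
(no rows)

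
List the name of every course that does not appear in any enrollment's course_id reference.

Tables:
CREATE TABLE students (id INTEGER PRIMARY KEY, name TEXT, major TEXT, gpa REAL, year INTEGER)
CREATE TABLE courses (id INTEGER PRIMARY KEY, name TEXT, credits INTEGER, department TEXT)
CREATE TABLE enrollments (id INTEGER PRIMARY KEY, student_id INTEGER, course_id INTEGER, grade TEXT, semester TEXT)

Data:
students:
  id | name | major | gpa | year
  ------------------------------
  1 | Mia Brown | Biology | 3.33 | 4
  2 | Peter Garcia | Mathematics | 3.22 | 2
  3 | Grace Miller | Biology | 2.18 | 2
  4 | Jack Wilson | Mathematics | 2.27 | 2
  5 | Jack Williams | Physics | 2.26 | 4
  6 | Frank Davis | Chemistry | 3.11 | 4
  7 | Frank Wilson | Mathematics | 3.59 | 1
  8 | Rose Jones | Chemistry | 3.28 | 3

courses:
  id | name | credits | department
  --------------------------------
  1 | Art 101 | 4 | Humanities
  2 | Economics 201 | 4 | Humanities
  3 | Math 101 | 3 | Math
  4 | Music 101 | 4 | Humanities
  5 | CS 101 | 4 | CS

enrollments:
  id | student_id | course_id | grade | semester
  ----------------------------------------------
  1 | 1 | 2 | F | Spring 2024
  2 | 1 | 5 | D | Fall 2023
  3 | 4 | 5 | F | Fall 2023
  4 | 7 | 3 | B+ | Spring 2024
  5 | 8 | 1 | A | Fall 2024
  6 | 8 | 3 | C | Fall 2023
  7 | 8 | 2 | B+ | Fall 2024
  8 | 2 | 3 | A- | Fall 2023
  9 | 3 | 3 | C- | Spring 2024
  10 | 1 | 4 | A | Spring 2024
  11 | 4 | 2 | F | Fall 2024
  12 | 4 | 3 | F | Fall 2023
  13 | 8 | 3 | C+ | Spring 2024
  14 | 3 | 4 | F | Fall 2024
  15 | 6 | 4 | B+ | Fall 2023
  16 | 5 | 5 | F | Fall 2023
SELECT p.name FROM courses p LEFT JOIN enrollments c ON c.course_id = p.id WHERE c.id IS NULL

Execution result:
(no rows)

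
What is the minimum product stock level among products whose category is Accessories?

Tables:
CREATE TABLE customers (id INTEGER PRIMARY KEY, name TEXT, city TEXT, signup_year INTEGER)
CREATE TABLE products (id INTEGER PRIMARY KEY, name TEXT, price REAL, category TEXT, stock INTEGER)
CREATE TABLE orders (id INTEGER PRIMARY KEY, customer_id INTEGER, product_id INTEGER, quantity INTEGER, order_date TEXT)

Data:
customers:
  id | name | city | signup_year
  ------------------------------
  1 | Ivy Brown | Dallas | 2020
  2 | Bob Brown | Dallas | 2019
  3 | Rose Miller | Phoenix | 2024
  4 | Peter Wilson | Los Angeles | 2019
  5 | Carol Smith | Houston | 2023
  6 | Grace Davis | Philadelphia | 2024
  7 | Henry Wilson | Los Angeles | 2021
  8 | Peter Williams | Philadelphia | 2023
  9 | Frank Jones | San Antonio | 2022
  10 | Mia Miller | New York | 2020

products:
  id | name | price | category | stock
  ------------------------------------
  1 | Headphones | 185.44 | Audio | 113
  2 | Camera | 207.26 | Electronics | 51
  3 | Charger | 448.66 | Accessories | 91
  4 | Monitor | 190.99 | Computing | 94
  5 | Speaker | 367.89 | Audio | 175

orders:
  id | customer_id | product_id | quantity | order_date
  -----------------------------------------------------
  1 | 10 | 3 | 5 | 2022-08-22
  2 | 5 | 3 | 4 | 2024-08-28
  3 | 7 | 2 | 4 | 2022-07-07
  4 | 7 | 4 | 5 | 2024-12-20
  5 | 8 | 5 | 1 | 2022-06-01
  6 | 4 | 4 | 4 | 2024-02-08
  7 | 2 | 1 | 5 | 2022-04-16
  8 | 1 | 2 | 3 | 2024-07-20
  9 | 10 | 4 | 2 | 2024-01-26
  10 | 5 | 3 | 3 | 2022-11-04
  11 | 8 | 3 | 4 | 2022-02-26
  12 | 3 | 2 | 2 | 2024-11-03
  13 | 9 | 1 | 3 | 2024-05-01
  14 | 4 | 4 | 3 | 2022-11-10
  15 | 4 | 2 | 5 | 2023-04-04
SELECT MIN(stock) FROM products WHERE category = 'Accessories'

Execution result:
91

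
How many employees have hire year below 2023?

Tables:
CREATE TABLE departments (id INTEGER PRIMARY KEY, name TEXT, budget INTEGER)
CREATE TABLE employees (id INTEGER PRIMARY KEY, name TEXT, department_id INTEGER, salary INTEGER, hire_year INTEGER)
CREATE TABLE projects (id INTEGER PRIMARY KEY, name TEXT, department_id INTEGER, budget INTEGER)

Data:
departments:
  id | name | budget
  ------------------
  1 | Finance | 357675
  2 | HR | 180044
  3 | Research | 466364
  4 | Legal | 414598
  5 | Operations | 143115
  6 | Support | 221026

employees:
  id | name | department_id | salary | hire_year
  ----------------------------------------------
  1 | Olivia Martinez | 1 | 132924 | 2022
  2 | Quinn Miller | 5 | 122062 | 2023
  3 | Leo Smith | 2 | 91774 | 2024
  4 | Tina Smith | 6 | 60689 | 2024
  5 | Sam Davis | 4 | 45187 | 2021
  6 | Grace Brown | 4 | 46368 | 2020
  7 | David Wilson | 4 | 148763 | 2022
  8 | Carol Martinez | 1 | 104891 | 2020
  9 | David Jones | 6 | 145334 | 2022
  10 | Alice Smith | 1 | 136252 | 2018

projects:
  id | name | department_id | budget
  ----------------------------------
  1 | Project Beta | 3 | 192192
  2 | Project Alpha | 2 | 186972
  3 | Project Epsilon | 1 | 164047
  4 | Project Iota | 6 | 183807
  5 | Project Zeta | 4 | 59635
SELECT COUNT(*) FROM employees WHERE hire_year < 2023

Execution result:
7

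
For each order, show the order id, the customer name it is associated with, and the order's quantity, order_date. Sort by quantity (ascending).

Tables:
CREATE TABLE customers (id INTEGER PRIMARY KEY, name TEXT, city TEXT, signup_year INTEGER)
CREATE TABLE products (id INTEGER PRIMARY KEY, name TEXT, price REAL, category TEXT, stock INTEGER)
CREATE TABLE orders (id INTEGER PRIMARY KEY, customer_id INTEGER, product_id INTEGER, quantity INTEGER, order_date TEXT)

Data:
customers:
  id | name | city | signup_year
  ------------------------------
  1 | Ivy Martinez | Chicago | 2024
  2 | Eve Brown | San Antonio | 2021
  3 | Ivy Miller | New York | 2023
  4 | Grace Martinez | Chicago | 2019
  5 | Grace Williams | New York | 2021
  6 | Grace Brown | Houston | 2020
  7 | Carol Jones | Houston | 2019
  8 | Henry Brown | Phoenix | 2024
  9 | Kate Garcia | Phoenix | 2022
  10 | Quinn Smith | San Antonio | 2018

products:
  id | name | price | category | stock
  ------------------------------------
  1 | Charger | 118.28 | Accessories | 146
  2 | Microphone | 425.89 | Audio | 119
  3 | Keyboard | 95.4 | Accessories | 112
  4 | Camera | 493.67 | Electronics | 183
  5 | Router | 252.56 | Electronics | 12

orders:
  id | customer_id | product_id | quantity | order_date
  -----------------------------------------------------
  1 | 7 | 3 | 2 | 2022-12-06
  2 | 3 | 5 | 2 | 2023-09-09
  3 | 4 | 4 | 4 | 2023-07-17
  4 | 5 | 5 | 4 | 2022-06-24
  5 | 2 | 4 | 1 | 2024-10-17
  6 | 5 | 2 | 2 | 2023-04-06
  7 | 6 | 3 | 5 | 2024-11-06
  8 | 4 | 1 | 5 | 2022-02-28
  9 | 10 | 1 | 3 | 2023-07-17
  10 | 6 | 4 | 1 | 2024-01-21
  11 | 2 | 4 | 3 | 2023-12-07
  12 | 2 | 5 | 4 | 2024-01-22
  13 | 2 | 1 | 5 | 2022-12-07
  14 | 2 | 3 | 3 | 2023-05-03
SELECT c.id, p.name AS customer, c.quantity, c.order_date FROM orders c JOIN customers p ON c.customer_id = p.id ORDER BY c.quantity ASC

Execution result:
id | customer | quantity | order_date
5 | Eve Brown | 1 | 2024-10-17
10 | Grace Brown | 1 | 2024-01-21
1 | Carol Jones | 2 | 2022-12-06
2 | Ivy Miller | 2 | 2023-09-09
6 | Grace Williams | 2 | 2023-04-06
9 | Quinn Smith | 3 | 2023-07-17
11 | Eve Brown | 3 | 2023-12-07
14 | Eve Brown | 3 | 2023-05-03
3 | Grace Martinez | 4 | 2023-07-17
4 | Grace Williams | 4 | 2022-06-24
12 | Eve Brown | 4 | 2024-01-22
7 | Grace Brown | 5 | 2024-11-06
8 | Grace Martinez | 5 | 2022-02-28
13 | Eve Brown | 5 | 2022-12-07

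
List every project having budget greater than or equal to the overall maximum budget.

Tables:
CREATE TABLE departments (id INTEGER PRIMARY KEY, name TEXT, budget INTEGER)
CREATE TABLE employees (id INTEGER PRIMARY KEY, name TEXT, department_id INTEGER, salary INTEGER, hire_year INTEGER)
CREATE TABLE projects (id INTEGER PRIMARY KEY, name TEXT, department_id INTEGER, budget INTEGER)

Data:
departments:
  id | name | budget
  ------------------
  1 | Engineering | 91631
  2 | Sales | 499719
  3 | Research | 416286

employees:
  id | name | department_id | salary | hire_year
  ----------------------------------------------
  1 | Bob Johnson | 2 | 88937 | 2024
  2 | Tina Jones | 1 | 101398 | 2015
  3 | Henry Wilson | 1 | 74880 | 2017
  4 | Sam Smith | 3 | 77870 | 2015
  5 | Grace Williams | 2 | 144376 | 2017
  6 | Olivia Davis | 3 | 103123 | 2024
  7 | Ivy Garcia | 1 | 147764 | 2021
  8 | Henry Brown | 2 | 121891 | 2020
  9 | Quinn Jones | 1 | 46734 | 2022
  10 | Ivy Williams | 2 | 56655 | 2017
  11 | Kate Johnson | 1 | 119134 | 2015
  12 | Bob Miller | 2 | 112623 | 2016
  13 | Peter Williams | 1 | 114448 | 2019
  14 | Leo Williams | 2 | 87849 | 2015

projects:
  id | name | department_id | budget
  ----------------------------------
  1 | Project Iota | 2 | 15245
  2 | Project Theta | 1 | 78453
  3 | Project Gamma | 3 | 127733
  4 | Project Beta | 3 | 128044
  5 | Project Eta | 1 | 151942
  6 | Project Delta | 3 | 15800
SELECT name, budget FROM projects WHERE budget >= (SELECT MAX(budget) FROM projects)

Execution result:
name | budget
Project Eta | 151942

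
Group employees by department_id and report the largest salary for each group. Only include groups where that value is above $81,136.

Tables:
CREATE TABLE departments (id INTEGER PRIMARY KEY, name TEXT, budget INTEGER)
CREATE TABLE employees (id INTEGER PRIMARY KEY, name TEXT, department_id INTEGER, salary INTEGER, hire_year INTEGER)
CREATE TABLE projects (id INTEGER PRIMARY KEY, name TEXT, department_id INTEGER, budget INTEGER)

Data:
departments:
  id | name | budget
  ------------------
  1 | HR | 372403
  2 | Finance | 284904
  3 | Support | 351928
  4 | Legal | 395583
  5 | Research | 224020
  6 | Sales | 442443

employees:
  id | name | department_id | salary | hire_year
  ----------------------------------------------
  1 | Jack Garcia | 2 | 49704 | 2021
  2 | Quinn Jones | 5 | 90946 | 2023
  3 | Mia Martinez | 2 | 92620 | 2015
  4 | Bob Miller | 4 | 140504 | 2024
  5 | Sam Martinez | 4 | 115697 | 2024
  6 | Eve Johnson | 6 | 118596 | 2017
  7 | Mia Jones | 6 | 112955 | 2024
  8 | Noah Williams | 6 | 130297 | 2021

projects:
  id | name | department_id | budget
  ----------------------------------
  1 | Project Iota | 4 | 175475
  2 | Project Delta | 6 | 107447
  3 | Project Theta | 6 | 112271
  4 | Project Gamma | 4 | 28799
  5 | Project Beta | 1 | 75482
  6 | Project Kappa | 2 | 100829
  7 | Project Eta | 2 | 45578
SELECT department_id, MAX(salary) AS max_salary FROM employees GROUP BY department_id HAVING MAX(salary) > 81136

Execution result:
department_id | max_salary
2 | 92620
4 | 140504
5 | 90946
6 | 130297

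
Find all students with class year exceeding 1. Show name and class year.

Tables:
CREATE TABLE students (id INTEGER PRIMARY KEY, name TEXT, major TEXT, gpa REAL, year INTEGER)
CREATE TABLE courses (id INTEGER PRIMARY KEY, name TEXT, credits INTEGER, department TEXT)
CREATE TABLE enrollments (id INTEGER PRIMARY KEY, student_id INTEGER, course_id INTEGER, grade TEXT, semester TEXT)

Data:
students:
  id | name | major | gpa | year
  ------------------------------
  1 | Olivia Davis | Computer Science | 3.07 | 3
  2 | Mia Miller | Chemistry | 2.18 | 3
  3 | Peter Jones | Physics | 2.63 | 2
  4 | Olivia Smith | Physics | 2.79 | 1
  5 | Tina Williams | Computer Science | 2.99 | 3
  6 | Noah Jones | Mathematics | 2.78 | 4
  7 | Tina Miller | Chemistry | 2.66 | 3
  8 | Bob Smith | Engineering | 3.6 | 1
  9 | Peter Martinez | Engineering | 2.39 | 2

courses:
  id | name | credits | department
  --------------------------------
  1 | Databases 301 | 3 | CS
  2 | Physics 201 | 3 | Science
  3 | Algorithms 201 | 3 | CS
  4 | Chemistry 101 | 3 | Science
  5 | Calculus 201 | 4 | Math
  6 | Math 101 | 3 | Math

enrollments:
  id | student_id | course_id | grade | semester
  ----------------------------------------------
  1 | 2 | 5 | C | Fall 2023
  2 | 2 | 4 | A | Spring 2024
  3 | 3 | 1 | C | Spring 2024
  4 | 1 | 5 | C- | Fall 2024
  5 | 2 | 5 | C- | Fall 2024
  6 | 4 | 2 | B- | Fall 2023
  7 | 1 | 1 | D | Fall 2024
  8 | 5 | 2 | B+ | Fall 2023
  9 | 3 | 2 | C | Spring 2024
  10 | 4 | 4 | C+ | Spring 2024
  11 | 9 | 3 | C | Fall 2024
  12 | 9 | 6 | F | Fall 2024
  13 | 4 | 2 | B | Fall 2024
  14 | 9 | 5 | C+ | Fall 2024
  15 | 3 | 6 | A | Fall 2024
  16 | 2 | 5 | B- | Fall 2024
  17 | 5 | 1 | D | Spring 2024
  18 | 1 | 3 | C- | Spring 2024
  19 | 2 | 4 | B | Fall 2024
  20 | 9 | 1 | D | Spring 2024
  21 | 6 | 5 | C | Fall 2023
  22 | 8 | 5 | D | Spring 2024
SELECT name, year FROM students WHERE year > 1

Execution result:
name | year
Olivia Davis | 3
Mia Miller | 3
Peter Jones | 2
Tina Williams | 3
Noah Jones | 4
Tina Miller | 3
Peter Martinez | 2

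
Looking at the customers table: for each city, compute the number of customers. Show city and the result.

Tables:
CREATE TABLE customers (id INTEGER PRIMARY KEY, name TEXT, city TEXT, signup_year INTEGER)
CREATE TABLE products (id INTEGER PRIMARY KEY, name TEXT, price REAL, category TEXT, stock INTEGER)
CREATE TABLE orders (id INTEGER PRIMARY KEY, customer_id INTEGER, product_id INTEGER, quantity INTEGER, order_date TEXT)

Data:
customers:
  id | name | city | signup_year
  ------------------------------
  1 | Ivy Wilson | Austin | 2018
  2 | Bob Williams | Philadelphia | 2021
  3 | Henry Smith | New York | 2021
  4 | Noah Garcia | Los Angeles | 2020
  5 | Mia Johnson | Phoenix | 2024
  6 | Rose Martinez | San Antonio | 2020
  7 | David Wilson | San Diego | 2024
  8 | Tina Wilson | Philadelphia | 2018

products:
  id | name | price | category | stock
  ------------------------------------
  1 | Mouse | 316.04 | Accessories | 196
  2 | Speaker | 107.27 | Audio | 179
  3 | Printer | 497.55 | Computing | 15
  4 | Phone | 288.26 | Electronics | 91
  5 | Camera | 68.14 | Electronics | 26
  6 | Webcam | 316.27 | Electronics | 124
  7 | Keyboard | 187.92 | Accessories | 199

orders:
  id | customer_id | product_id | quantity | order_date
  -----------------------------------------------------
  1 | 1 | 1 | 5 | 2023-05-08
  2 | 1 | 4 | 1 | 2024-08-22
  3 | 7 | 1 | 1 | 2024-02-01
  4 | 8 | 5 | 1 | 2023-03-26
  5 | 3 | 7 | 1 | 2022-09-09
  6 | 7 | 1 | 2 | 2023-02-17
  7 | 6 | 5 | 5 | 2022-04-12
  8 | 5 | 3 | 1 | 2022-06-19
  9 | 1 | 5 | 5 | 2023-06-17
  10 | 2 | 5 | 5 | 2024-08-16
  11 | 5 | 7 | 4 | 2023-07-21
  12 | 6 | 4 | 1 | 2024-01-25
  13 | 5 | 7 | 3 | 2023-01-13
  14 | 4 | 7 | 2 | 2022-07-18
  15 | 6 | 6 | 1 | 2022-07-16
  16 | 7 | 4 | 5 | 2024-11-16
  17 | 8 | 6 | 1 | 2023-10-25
SELECT city, COUNT(*) AS n FROM customers GROUP BY city

Execution result:
city | n
Austin | 1
Los Angeles | 1
New York | 1
Philadelphia | 2
Phoenix | 1
San Antonio | 1
San Diego | 1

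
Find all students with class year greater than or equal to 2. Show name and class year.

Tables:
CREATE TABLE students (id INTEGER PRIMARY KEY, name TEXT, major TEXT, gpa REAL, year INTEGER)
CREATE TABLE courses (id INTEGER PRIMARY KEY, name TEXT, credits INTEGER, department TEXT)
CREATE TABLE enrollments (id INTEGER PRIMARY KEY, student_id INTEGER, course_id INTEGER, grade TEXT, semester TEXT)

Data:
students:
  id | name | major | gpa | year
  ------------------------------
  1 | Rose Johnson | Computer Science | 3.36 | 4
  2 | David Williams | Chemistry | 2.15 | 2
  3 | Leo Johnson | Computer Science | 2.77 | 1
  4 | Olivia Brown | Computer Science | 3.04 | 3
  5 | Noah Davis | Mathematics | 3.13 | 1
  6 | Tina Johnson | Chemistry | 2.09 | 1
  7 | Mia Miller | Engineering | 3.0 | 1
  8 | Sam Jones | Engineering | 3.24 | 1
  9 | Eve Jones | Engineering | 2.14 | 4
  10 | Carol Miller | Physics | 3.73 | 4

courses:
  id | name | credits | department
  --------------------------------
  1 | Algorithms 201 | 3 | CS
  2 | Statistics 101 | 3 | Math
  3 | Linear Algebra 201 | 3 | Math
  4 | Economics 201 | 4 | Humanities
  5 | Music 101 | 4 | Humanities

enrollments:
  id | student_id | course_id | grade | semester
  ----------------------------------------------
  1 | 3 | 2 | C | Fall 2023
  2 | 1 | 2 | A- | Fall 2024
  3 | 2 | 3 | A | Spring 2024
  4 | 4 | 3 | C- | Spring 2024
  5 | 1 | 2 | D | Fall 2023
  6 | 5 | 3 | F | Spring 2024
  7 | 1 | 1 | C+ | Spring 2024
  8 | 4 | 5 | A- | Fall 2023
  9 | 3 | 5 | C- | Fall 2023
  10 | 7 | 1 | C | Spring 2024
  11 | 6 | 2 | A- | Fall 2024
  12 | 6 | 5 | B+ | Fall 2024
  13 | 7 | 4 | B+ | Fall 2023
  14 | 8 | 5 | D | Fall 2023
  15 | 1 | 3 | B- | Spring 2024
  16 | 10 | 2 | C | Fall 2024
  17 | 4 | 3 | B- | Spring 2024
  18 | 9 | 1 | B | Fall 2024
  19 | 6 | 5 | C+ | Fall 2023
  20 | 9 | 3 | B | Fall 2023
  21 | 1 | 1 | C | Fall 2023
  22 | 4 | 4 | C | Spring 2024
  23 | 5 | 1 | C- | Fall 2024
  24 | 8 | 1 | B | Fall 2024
SELECT name, year FROM students WHERE year >= 2

Execution result:
name | year
Rose Johnson | 4
David Williams | 2
Olivia Brown | 3
Eve Jones | 4
Carol Miller | 4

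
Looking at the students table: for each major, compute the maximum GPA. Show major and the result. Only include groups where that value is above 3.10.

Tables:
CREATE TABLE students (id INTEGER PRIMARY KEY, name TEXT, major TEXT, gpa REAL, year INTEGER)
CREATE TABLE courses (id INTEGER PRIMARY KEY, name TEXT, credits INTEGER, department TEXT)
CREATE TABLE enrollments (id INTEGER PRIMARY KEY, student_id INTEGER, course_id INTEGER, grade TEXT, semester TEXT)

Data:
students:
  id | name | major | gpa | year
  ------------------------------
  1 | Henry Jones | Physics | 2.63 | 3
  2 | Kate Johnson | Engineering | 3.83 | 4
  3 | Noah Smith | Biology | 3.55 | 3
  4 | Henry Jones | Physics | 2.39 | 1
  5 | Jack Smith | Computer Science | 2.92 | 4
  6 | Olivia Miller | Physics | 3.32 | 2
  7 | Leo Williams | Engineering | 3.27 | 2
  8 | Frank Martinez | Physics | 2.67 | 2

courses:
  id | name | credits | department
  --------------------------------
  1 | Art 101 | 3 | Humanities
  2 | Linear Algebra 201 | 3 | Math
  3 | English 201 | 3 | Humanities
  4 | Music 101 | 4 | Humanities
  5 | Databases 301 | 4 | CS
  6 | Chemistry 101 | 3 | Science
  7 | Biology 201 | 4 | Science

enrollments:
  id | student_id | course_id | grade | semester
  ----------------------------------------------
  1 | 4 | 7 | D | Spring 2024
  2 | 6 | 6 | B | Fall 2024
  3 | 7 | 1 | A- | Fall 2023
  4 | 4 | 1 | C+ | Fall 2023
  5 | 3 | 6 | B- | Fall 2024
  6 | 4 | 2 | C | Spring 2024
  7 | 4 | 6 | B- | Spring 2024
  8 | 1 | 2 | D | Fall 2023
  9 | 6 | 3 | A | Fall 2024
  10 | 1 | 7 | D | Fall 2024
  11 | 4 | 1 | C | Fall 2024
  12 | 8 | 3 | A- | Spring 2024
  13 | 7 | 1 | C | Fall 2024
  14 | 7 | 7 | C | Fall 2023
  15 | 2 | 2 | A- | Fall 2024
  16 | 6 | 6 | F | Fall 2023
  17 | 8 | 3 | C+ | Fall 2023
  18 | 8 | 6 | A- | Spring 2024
SELECT major, MAX(gpa) AS max_gpa FROM students GROUP BY major HAVING MAX(gpa) > 3.1

Execution result:
major | max_gpa
Biology | 3.55
Engineering | 3.83
Physics | 3.32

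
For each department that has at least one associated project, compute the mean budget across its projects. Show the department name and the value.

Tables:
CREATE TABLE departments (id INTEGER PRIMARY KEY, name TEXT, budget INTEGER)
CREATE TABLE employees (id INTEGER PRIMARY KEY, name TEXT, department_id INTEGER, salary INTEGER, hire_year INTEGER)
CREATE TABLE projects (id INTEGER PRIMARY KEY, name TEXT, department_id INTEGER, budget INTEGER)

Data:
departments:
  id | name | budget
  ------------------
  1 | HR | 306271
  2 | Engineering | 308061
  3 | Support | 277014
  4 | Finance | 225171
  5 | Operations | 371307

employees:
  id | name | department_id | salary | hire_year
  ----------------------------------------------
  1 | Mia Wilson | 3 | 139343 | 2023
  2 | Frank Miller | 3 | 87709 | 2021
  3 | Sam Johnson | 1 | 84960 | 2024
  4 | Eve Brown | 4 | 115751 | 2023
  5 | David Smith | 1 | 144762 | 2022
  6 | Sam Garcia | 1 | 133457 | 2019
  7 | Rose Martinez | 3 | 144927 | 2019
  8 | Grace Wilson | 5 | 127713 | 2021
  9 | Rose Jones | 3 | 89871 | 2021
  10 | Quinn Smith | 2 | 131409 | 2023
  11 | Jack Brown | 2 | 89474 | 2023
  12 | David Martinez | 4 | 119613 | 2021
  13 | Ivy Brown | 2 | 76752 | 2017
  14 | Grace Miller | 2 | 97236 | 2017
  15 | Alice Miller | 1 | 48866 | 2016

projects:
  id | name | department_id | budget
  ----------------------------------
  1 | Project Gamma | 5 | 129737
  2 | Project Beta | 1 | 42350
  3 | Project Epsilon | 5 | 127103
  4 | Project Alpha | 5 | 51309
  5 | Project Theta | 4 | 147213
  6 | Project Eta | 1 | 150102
SELECT p.name, AVG(c.budget) AS avg_budget FROM projects c JOIN departments p ON c.department_id = p.id GROUP BY p.id, p.name

Execution result:
name | avg_budget
HR | 96226.00
Finance | 147213.00
Operations | 102716.33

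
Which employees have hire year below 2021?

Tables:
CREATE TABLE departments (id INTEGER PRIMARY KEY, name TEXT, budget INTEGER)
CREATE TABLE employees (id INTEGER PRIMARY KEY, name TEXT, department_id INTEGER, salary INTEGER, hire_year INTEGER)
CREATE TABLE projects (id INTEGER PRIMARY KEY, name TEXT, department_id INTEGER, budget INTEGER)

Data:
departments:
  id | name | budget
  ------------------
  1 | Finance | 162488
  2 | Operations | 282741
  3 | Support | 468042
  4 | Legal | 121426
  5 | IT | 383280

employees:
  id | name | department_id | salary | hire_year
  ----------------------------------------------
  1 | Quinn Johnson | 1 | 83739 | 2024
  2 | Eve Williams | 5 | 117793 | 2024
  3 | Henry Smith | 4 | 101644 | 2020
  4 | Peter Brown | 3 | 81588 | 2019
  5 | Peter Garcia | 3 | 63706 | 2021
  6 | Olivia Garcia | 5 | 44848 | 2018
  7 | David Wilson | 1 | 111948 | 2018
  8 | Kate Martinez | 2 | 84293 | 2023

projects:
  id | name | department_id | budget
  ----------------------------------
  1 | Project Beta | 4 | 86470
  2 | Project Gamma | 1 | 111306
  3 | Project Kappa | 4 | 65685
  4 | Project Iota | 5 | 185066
SELECT name, hire_year FROM employees WHERE hire_year < 2021

Execution result:
name | hire_year
Henry Smith | 2020
Peter Brown | 2019
Olivia Garcia | 2018
David Wilson | 2018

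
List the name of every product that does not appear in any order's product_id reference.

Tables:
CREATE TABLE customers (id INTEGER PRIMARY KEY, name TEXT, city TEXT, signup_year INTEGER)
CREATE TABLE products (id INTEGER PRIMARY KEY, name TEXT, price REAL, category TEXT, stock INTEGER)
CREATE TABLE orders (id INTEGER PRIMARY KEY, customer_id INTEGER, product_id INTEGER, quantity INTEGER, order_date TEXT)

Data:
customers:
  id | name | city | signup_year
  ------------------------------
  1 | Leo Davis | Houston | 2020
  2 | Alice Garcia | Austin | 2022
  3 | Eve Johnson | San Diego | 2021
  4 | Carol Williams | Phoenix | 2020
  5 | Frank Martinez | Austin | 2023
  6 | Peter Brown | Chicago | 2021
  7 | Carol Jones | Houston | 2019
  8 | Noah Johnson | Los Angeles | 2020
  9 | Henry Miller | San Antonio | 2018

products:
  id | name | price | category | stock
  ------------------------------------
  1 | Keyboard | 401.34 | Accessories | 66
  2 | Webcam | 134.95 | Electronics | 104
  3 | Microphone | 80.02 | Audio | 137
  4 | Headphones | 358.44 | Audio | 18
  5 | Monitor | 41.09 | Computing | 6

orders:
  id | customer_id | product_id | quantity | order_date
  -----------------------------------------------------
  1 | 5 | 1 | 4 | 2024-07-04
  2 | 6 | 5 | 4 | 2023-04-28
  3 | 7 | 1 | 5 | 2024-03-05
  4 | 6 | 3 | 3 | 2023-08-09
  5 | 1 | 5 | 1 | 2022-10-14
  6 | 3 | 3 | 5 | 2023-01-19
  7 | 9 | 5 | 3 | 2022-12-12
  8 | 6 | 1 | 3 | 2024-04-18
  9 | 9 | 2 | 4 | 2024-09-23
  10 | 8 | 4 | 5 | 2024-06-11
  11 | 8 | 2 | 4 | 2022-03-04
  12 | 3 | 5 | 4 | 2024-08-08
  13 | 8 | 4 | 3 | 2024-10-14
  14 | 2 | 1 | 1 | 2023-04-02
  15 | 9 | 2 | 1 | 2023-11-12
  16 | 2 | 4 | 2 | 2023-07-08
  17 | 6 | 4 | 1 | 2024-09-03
SELECT p.name FROM products p LEFT JOIN orders c ON c.product_id = p.id WHERE c.id IS NULL

Execution result:
(no rows)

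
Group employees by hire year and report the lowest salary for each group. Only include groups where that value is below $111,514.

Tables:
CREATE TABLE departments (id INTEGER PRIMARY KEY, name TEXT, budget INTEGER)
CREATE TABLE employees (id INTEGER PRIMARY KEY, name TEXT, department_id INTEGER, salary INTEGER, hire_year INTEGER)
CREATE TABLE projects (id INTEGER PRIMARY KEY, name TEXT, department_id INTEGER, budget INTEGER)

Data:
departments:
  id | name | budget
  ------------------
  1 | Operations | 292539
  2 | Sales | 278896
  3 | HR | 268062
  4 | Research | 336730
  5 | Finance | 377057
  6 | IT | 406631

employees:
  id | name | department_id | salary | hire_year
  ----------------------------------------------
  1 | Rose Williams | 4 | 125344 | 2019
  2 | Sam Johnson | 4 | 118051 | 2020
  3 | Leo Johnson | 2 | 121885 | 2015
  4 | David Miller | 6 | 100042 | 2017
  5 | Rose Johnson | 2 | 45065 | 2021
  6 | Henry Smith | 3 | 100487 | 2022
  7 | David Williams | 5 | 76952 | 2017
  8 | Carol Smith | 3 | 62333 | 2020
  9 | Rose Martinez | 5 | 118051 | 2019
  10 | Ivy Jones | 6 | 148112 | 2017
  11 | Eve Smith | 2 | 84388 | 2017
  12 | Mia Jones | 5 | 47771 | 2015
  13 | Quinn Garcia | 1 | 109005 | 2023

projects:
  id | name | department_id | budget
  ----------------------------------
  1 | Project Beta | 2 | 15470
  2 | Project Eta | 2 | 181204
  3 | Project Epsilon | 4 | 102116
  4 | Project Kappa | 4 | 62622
SELECT hire_year, MIN(salary) AS min_salary FROM employees GROUP BY hire_year HAVING MIN(salary) < 111514

Execution result:
hire_year | min_salary
2015 | 47771
2017 | 76952
2020 | 62333
2021 | 45065
2022 | 100487
2023 | 109005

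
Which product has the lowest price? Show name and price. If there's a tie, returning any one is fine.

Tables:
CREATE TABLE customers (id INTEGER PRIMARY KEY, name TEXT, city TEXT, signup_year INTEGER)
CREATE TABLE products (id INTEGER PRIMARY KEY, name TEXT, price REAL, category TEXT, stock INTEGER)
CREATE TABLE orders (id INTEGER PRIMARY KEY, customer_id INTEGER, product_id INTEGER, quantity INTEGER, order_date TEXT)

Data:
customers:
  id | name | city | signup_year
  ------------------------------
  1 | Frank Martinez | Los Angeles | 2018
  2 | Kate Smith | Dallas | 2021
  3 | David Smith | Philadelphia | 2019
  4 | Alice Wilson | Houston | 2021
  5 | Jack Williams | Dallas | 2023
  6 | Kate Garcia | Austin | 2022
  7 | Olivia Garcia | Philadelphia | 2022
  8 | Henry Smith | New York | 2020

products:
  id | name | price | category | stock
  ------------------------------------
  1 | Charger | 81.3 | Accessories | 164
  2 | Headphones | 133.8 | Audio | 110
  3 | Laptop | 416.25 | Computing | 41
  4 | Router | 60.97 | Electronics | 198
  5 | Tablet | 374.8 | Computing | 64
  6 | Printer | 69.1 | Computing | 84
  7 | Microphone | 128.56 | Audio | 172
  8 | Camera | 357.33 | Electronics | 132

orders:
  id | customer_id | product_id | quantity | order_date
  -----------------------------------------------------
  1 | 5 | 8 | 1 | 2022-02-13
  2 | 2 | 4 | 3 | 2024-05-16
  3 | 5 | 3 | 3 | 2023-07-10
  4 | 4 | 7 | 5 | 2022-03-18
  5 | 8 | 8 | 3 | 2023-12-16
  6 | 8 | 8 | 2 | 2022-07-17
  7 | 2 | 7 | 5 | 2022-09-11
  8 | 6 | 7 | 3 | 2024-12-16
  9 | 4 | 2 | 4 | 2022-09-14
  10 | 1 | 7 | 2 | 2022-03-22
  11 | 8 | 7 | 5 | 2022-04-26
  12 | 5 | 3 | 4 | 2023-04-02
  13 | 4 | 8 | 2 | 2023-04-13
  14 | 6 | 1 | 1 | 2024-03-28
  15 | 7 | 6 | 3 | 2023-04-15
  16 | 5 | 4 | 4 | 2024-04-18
SELECT name, price FROM products ORDER BY price ASC LIMIT 1

Execution result:
name | price
Router | 60.97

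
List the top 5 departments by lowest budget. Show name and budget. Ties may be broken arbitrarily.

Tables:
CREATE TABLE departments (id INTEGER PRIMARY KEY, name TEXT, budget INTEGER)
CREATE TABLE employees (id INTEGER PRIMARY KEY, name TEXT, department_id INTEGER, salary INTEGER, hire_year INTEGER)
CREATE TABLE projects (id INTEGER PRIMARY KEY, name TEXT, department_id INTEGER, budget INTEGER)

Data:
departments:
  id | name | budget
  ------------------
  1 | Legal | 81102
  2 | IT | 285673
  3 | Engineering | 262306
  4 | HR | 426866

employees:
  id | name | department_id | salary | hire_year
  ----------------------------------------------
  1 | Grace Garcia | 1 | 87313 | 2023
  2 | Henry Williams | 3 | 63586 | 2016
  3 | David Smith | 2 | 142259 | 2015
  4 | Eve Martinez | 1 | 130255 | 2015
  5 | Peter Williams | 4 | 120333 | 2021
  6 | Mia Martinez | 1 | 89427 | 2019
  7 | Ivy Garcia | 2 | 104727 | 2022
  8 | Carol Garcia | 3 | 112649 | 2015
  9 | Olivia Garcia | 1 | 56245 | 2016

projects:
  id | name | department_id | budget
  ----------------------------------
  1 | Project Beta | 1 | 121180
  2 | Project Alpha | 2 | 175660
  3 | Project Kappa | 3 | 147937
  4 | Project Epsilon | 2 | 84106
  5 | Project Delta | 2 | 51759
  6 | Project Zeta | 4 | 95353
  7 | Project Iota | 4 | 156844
SELECT name, budget FROM departments ORDER BY budget ASC LIMIT 5

Execution result:
name | budget
Legal | 81102
Engineering | 262306
IT | 285673
HR | 426866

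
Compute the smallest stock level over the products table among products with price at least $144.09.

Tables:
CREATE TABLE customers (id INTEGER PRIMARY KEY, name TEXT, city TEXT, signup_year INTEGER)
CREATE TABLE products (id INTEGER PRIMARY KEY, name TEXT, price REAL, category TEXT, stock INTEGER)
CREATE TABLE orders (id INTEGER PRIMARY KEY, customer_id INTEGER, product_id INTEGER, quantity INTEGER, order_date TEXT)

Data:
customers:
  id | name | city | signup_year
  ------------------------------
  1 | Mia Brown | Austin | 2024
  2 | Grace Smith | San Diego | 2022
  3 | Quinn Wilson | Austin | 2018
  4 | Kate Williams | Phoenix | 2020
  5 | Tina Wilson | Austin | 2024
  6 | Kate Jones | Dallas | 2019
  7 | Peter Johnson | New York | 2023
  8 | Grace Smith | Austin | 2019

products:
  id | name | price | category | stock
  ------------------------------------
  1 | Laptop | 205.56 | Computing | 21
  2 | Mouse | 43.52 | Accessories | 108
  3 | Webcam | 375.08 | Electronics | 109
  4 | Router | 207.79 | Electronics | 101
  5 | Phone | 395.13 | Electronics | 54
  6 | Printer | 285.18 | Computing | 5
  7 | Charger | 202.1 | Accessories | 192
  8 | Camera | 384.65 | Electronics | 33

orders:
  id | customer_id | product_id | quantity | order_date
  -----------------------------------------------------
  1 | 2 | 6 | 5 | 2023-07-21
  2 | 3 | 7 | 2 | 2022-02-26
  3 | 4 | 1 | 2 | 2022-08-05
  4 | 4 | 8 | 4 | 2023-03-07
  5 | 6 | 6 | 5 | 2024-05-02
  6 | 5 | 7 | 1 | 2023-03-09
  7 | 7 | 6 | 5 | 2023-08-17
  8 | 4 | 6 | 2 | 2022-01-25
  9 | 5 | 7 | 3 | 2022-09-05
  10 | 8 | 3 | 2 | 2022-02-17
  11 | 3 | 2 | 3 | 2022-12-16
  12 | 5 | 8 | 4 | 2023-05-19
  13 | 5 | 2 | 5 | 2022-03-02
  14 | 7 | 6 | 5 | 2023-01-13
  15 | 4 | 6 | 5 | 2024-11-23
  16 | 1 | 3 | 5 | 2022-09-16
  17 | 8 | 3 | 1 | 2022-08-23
SELECT MIN(stock) FROM products WHERE price >= 144.09

Execution result:
5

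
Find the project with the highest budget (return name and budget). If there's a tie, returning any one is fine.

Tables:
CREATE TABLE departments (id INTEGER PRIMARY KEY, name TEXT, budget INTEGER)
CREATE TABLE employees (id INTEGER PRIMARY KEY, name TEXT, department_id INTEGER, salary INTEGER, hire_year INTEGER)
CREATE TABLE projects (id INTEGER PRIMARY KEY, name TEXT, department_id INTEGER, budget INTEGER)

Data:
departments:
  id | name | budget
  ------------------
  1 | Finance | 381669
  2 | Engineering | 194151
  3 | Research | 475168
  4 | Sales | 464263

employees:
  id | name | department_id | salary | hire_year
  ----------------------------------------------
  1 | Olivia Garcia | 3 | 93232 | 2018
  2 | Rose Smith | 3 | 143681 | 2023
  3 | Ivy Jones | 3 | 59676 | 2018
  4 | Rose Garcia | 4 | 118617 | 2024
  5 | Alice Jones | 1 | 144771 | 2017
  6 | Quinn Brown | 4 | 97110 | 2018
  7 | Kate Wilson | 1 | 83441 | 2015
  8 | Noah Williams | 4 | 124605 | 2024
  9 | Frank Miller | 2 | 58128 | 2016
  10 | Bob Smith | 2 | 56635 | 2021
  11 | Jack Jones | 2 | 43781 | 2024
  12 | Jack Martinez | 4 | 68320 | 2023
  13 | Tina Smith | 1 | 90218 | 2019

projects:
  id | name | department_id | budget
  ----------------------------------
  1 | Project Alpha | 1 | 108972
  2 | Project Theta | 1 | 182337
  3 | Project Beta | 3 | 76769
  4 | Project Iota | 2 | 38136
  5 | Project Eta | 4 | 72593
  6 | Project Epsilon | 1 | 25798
SELECT name, budget FROM projects ORDER BY budget DESC LIMIT 1

Execution result:
name | budget
Project Theta | 182337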